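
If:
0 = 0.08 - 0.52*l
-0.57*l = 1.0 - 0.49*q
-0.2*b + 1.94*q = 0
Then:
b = 21.53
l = 0.15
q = 2.22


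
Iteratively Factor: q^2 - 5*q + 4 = (q - 4)*(q - 1)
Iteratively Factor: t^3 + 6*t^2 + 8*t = (t + 4)*(t^2 + 2*t) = (t + 2)*(t + 4)*(t)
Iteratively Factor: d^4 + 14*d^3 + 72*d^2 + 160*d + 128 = (d + 4)*(d^3 + 10*d^2 + 32*d + 32) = (d + 2)*(d + 4)*(d^2 + 8*d + 16) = (d + 2)*(d + 4)^2*(d + 4)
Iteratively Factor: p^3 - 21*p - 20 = (p - 5)*(p^2 + 5*p + 4) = (p - 5)*(p + 4)*(p + 1)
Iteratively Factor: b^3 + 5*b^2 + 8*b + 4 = (b + 2)*(b^2 + 3*b + 2) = (b + 1)*(b + 2)*(b + 2)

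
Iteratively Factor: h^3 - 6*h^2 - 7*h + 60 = (h - 4)*(h^2 - 2*h - 15) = (h - 4)*(h + 3)*(h - 5)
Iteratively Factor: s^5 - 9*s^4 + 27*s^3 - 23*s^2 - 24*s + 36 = (s - 3)*(s^4 - 6*s^3 + 9*s^2 + 4*s - 12) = (s - 3)*(s - 2)*(s^3 - 4*s^2 + s + 6) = (s - 3)*(s - 2)*(s + 1)*(s^2 - 5*s + 6) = (s - 3)^2*(s - 2)*(s + 1)*(s - 2)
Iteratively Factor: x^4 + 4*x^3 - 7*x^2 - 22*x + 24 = (x + 4)*(x^3 - 7*x + 6) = (x - 1)*(x + 4)*(x^2 + x - 6) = (x - 2)*(x - 1)*(x + 4)*(x + 3)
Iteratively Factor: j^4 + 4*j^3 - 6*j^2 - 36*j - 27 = (j + 3)*(j^3 + j^2 - 9*j - 9) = (j + 3)^2*(j^2 - 2*j - 3) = (j - 3)*(j + 3)^2*(j + 1)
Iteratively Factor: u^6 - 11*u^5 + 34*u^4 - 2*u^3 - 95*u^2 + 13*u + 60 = (u - 1)*(u^5 - 10*u^4 + 24*u^3 + 22*u^2 - 73*u - 60) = (u - 4)*(u - 1)*(u^4 - 6*u^3 + 22*u + 15) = (u - 4)*(u - 1)*(u + 1)*(u^3 - 7*u^2 + 7*u + 15) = (u - 5)*(u - 4)*(u - 1)*(u + 1)*(u^2 - 2*u - 3) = (u - 5)*(u - 4)*(u - 3)*(u - 1)*(u + 1)*(u + 1)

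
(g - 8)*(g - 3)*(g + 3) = g^3 - 8*g^2 - 9*g + 72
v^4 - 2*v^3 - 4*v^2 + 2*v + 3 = (v - 3)*(v - 1)*(v + 1)^2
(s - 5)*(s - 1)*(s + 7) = s^3 + s^2 - 37*s + 35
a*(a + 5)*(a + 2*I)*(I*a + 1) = I*a^4 - a^3 + 5*I*a^3 - 5*a^2 + 2*I*a^2 + 10*I*a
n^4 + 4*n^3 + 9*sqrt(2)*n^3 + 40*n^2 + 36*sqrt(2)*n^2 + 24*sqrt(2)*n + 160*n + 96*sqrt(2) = (n + 4)*(n + sqrt(2))*(n + 2*sqrt(2))*(n + 6*sqrt(2))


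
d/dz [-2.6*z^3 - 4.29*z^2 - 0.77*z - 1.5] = -7.8*z^2 - 8.58*z - 0.77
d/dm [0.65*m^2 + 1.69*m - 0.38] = 1.3*m + 1.69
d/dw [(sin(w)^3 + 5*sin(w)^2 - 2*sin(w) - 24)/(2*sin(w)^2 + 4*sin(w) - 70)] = (sin(w)^4 + 4*sin(w)^3 - 93*sin(w)^2 - 302*sin(w) + 118)*cos(w)/(2*(sin(w) - 5)^2*(sin(w) + 7)^2)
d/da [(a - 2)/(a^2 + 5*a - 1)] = (a^2 + 5*a - (a - 2)*(2*a + 5) - 1)/(a^2 + 5*a - 1)^2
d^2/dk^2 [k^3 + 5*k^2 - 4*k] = 6*k + 10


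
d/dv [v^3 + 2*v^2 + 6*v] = 3*v^2 + 4*v + 6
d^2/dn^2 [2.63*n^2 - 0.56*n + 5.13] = 5.26000000000000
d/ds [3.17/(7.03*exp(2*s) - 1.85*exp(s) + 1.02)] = (5.8645 - 44.5702*exp(s))*exp(s)/(7.03*exp(2*s) - 1.85*exp(s) + 1.02)^2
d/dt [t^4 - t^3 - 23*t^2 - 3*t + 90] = 4*t^3 - 3*t^2 - 46*t - 3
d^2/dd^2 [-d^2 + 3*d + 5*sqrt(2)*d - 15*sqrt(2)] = -2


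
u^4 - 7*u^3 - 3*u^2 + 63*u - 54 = (u - 6)*(u - 3)*(u - 1)*(u + 3)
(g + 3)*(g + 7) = g^2 + 10*g + 21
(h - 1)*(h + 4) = h^2 + 3*h - 4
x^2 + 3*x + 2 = (x + 1)*(x + 2)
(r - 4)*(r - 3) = r^2 - 7*r + 12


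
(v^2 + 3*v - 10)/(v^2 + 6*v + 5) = (v - 2)/(v + 1)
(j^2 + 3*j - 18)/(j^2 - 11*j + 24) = (j + 6)/(j - 8)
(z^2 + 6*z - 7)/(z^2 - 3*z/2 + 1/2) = 2*(z + 7)/(2*z - 1)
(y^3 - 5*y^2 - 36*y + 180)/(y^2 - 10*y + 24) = (y^2 + y - 30)/(y - 4)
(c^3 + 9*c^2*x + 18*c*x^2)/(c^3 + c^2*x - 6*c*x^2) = (-c - 6*x)/(-c + 2*x)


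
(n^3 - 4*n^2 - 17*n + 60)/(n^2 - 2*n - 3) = (n^2 - n - 20)/(n + 1)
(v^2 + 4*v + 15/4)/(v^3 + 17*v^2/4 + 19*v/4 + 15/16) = 4/(4*v + 1)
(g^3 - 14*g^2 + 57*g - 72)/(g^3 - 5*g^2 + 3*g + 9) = (g - 8)/(g + 1)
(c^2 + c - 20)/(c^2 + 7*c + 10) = (c - 4)/(c + 2)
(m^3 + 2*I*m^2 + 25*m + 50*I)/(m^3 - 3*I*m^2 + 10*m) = (m + 5*I)/m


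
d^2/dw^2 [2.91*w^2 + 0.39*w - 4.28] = 5.82000000000000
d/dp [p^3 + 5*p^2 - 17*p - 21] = 3*p^2 + 10*p - 17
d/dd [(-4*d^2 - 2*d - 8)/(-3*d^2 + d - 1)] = 10*(-d^2 - 4*d + 1)/(9*d^4 - 6*d^3 + 7*d^2 - 2*d + 1)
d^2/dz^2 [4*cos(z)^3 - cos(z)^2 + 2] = -3*cos(z) + 2*cos(2*z) - 9*cos(3*z)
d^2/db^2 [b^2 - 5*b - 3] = 2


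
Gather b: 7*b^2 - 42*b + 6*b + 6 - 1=7*b^2 - 36*b + 5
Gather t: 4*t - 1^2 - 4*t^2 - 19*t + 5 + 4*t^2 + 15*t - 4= 0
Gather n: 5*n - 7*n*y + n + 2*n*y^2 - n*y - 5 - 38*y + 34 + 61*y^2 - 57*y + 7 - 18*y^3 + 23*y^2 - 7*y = n*(2*y^2 - 8*y + 6) - 18*y^3 + 84*y^2 - 102*y + 36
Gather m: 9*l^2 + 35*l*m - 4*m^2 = 9*l^2 + 35*l*m - 4*m^2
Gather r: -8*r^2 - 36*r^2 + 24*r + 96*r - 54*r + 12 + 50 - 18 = -44*r^2 + 66*r + 44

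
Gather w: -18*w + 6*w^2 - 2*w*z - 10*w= 6*w^2 + w*(-2*z - 28)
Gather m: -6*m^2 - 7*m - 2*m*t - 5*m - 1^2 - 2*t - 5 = -6*m^2 + m*(-2*t - 12) - 2*t - 6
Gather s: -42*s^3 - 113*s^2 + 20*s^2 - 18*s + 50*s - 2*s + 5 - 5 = -42*s^3 - 93*s^2 + 30*s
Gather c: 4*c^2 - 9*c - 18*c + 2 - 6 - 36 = 4*c^2 - 27*c - 40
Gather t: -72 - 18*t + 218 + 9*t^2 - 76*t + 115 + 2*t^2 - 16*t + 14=11*t^2 - 110*t + 275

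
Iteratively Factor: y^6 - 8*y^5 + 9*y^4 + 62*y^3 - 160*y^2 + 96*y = (y - 1)*(y^5 - 7*y^4 + 2*y^3 + 64*y^2 - 96*y) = (y - 1)*(y + 3)*(y^4 - 10*y^3 + 32*y^2 - 32*y) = (y - 2)*(y - 1)*(y + 3)*(y^3 - 8*y^2 + 16*y) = (y - 4)*(y - 2)*(y - 1)*(y + 3)*(y^2 - 4*y) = y*(y - 4)*(y - 2)*(y - 1)*(y + 3)*(y - 4)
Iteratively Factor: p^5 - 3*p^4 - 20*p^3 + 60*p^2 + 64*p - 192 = (p - 3)*(p^4 - 20*p^2 + 64) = (p - 3)*(p + 2)*(p^3 - 2*p^2 - 16*p + 32) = (p - 3)*(p + 2)*(p + 4)*(p^2 - 6*p + 8) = (p - 4)*(p - 3)*(p + 2)*(p + 4)*(p - 2)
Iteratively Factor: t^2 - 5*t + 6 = (t - 3)*(t - 2)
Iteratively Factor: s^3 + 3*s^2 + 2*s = (s + 2)*(s^2 + s) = (s + 1)*(s + 2)*(s)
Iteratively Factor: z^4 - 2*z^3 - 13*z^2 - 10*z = (z + 2)*(z^3 - 4*z^2 - 5*z) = (z + 1)*(z + 2)*(z^2 - 5*z) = (z - 5)*(z + 1)*(z + 2)*(z)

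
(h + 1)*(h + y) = h^2 + h*y + h + y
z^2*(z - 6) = z^3 - 6*z^2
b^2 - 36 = (b - 6)*(b + 6)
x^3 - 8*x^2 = x^2*(x - 8)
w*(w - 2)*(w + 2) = w^3 - 4*w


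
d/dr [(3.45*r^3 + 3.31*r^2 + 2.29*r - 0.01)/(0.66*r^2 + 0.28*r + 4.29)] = (2.277*r^4 + 1.932*r^3 + 43.8169*r^2 + 28.413*r + 9.8269)/(0.4356*r^4 + 0.3696*r^3 + 5.7412*r^2 + 2.4024*r + 18.4041)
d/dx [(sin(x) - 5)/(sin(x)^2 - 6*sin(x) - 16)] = (10*sin(x) + cos(x)^2 - 47)*cos(x)/((sin(x) - 8)^2*(sin(x) + 2)^2)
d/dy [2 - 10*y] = -10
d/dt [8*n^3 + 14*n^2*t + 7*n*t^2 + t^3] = 14*n^2 + 14*n*t + 3*t^2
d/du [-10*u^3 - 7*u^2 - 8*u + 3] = -30*u^2 - 14*u - 8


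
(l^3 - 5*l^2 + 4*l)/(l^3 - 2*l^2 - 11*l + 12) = l/(l + 3)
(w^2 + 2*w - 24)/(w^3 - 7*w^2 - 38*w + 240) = (w - 4)/(w^2 - 13*w + 40)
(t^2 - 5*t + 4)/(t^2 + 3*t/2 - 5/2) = 2*(t - 4)/(2*t + 5)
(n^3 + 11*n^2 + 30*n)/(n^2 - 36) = n*(n + 5)/(n - 6)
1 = 1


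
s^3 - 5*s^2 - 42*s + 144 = (s - 8)*(s - 3)*(s + 6)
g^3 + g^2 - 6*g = g*(g - 2)*(g + 3)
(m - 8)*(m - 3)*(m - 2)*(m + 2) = m^4 - 11*m^3 + 20*m^2 + 44*m - 96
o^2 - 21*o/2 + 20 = (o - 8)*(o - 5/2)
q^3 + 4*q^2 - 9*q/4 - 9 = (q - 3/2)*(q + 3/2)*(q + 4)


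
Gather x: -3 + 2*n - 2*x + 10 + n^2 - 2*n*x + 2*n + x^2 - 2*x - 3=n^2 + 4*n + x^2 + x*(-2*n - 4) + 4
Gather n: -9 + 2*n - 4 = 2*n - 13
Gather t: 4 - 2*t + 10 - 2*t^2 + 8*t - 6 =-2*t^2 + 6*t + 8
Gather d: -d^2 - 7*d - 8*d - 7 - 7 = -d^2 - 15*d - 14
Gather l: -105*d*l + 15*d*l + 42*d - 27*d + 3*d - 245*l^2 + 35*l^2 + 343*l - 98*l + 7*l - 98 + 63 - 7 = 18*d - 210*l^2 + l*(252 - 90*d) - 42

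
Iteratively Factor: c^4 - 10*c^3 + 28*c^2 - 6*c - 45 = (c + 1)*(c^3 - 11*c^2 + 39*c - 45) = (c - 5)*(c + 1)*(c^2 - 6*c + 9) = (c - 5)*(c - 3)*(c + 1)*(c - 3)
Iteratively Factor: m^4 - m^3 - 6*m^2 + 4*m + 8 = (m + 1)*(m^3 - 2*m^2 - 4*m + 8) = (m - 2)*(m + 1)*(m^2 - 4) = (m - 2)*(m + 1)*(m + 2)*(m - 2)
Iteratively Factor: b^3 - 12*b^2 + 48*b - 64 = (b - 4)*(b^2 - 8*b + 16) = (b - 4)^2*(b - 4)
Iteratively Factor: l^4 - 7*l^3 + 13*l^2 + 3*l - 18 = (l - 3)*(l^3 - 4*l^2 + l + 6) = (l - 3)*(l - 2)*(l^2 - 2*l - 3) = (l - 3)^2*(l - 2)*(l + 1)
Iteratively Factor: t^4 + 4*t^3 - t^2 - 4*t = (t)*(t^3 + 4*t^2 - t - 4) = t*(t + 4)*(t^2 - 1) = t*(t + 1)*(t + 4)*(t - 1)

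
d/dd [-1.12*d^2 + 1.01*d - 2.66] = 1.01 - 2.24*d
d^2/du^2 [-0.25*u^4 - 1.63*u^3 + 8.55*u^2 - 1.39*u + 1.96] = -3.0*u^2 - 9.78*u + 17.1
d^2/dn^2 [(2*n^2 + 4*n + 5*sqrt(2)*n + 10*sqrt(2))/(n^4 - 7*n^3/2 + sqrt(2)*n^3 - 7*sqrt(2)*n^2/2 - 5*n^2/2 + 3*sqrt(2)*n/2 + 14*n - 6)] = 4*(24*n^8 + 12*n^7 + 144*sqrt(2)*n^7 - 60*sqrt(2)*n^6 + 6*n^6 - 1971*sqrt(2)*n^5 - 168*n^5 - 3798*n^4 + 1971*sqrt(2)*n^4 + 5313*sqrt(2)*n^3 + 8206*n^3 - 2838*sqrt(2)*n^2 + 5364*n^2 - 14460*n - 9888*sqrt(2)*n + 3672 + 9244*sqrt(2))/(8*n^12 - 84*n^11 + 24*sqrt(2)*n^11 - 252*sqrt(2)*n^10 + 282*n^10 - 91*n^9 + 814*sqrt(2)*n^9 - 1293*n^8 + 63*sqrt(2)*n^8 - 5391*sqrt(2)*n^7 + 1365*n^7 + 4465*n^6 + 8491*sqrt(2)*n^6 - 7770*n^5 + 5031*sqrt(2)*n^5 - 24402*sqrt(2)*n^4 - 9402*n^4 + 23166*sqrt(2)*n^3 + 33544*n^3 - 31032*n^2 - 9072*sqrt(2)*n^2 + 1296*sqrt(2)*n + 12096*n - 1728)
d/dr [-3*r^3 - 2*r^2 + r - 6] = -9*r^2 - 4*r + 1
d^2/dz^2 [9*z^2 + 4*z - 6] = 18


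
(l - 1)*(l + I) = l^2 - l + I*l - I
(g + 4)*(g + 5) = g^2 + 9*g + 20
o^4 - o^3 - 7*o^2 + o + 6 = (o - 3)*(o - 1)*(o + 1)*(o + 2)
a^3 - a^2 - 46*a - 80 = (a - 8)*(a + 2)*(a + 5)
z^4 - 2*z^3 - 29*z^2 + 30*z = z*(z - 6)*(z - 1)*(z + 5)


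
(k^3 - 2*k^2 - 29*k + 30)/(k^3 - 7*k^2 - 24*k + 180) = (k - 1)/(k - 6)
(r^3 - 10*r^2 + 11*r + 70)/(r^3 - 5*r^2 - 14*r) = (r - 5)/r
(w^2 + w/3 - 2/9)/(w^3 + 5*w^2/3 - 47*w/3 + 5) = (w + 2/3)/(w^2 + 2*w - 15)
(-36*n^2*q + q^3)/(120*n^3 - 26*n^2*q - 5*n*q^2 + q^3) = q*(6*n + q)/(-20*n^2 + n*q + q^2)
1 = 1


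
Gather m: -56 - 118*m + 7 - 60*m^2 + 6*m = -60*m^2 - 112*m - 49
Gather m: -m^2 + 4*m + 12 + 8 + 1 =-m^2 + 4*m + 21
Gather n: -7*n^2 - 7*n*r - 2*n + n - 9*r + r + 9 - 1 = -7*n^2 + n*(-7*r - 1) - 8*r + 8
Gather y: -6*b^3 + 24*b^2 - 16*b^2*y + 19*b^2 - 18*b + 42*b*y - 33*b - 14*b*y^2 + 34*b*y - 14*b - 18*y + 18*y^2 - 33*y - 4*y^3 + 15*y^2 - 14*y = -6*b^3 + 43*b^2 - 65*b - 4*y^3 + y^2*(33 - 14*b) + y*(-16*b^2 + 76*b - 65)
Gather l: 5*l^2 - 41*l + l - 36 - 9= 5*l^2 - 40*l - 45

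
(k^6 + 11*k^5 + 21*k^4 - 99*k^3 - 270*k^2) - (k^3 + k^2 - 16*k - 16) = k^6 + 11*k^5 + 21*k^4 - 100*k^3 - 271*k^2 + 16*k + 16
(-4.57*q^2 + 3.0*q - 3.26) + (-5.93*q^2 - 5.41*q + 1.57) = -10.5*q^2 - 2.41*q - 1.69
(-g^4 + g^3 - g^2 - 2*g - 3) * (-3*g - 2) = 3*g^5 - g^4 + g^3 + 8*g^2 + 13*g + 6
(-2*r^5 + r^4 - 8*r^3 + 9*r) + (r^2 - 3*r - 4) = -2*r^5 + r^4 - 8*r^3 + r^2 + 6*r - 4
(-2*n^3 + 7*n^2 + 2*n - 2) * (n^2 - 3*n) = -2*n^5 + 13*n^4 - 19*n^3 - 8*n^2 + 6*n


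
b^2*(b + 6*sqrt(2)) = b^3 + 6*sqrt(2)*b^2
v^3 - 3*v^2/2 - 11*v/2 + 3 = (v - 3)*(v - 1/2)*(v + 2)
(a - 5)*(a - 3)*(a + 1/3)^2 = a^4 - 22*a^3/3 + 88*a^2/9 + 82*a/9 + 5/3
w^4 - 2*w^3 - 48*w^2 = w^2*(w - 8)*(w + 6)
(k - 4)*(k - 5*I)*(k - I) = k^3 - 4*k^2 - 6*I*k^2 - 5*k + 24*I*k + 20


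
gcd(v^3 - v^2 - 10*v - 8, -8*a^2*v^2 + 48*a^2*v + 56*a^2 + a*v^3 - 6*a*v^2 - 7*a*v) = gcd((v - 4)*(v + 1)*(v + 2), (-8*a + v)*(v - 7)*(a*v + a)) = v + 1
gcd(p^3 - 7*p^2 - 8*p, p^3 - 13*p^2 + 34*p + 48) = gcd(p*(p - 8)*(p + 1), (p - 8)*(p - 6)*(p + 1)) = p^2 - 7*p - 8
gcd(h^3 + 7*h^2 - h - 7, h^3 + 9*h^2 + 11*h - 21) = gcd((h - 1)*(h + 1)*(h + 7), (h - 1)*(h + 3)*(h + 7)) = h^2 + 6*h - 7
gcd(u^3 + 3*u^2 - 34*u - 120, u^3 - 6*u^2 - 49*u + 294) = u - 6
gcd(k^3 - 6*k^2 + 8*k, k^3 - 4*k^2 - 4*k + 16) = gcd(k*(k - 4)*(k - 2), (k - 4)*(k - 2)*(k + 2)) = k^2 - 6*k + 8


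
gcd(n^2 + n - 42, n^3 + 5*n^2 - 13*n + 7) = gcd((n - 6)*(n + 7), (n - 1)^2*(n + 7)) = n + 7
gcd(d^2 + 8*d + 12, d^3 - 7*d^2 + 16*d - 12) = 1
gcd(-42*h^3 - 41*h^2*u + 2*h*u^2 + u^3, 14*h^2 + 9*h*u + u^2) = 7*h + u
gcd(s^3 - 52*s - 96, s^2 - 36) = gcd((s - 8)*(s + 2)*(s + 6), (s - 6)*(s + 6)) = s + 6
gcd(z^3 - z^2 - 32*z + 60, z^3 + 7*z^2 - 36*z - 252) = z + 6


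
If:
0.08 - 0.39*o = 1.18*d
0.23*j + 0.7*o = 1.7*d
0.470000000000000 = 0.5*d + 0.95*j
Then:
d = 0.07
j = 0.46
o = 0.01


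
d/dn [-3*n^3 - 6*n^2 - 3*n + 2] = -9*n^2 - 12*n - 3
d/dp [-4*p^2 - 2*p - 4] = -8*p - 2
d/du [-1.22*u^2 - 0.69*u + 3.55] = -2.44*u - 0.69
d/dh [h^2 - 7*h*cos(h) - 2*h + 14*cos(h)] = 7*h*sin(h) + 2*h - 14*sin(h) - 7*cos(h) - 2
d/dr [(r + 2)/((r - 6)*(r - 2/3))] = 3*(-3*r^2 - 12*r + 52)/(9*r^4 - 120*r^3 + 472*r^2 - 480*r + 144)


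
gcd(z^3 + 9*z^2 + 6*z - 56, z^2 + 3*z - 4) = z + 4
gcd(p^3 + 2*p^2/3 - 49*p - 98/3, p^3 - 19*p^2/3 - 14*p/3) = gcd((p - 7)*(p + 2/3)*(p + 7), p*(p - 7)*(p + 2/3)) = p^2 - 19*p/3 - 14/3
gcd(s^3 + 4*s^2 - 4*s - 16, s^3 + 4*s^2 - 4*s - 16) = s^3 + 4*s^2 - 4*s - 16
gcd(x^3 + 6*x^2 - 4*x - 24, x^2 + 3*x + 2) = x + 2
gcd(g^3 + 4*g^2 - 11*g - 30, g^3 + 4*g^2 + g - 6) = g + 2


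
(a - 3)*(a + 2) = a^2 - a - 6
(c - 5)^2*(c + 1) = c^3 - 9*c^2 + 15*c + 25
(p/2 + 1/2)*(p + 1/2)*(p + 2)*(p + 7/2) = p^4/2 + 7*p^3/2 + 63*p^2/8 + 53*p/8 + 7/4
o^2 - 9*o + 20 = (o - 5)*(o - 4)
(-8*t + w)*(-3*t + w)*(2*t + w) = 48*t^3 + 2*t^2*w - 9*t*w^2 + w^3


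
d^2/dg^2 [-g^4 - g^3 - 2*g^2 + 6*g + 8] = -12*g^2 - 6*g - 4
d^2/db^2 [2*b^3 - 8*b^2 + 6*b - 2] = 12*b - 16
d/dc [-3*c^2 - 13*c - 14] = -6*c - 13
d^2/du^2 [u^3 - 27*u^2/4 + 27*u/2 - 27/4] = 6*u - 27/2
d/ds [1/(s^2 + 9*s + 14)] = (-2*s - 9)/(s^2 + 9*s + 14)^2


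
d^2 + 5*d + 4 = (d + 1)*(d + 4)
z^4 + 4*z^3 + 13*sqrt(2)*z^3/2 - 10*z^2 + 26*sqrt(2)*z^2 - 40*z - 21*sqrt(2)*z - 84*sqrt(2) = (z + 4)*(z - 3*sqrt(2)/2)*(z + sqrt(2))*(z + 7*sqrt(2))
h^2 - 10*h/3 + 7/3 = (h - 7/3)*(h - 1)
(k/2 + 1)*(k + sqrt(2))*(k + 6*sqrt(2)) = k^3/2 + k^2 + 7*sqrt(2)*k^2/2 + 6*k + 7*sqrt(2)*k + 12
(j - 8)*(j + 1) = j^2 - 7*j - 8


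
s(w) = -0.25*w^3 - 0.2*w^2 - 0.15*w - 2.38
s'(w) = -0.75*w^2 - 0.4*w - 0.15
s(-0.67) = -2.29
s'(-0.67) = -0.22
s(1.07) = -3.08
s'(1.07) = -1.44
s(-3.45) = 6.02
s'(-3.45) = -7.70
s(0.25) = -2.43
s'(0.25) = -0.30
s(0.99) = -2.97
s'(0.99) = -1.28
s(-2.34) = 0.08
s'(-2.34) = -3.32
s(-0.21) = -2.36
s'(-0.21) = -0.10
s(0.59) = -2.59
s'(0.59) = -0.65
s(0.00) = -2.38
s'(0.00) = -0.15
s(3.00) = -11.38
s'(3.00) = -8.10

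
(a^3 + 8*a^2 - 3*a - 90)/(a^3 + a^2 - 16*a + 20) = (a^2 + 3*a - 18)/(a^2 - 4*a + 4)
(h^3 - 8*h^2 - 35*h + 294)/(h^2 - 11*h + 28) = (h^2 - h - 42)/(h - 4)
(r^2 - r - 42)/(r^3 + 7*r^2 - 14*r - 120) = (r - 7)/(r^2 + r - 20)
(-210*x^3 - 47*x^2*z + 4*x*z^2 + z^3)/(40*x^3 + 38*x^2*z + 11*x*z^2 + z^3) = (-42*x^2 - x*z + z^2)/(8*x^2 + 6*x*z + z^2)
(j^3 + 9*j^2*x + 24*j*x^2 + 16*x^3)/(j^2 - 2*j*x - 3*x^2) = (-j^2 - 8*j*x - 16*x^2)/(-j + 3*x)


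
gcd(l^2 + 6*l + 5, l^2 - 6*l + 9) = 1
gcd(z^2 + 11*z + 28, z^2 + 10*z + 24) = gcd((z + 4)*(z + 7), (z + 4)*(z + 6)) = z + 4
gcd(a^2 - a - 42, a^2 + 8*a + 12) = a + 6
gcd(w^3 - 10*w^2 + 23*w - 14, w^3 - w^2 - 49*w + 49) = w^2 - 8*w + 7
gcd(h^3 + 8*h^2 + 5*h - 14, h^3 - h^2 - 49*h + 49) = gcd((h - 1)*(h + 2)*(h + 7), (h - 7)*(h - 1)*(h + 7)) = h^2 + 6*h - 7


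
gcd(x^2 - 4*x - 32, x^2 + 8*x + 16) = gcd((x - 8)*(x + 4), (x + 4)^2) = x + 4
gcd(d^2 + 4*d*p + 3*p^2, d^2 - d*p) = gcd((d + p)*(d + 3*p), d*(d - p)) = 1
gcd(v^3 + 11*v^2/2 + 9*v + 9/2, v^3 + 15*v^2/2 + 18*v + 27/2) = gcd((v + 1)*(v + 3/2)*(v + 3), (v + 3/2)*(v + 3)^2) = v^2 + 9*v/2 + 9/2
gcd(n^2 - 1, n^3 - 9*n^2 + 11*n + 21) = n + 1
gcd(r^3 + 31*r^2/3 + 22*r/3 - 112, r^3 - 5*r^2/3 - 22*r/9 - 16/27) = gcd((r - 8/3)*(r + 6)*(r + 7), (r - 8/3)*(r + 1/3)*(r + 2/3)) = r - 8/3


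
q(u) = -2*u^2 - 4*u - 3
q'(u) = -4*u - 4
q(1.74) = -16.02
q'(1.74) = -10.96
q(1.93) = -18.17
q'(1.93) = -11.72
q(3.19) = -36.11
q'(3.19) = -16.76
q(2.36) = -23.58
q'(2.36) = -13.44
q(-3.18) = -10.50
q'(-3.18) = 8.72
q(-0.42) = -1.67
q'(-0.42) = -2.32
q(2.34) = -23.31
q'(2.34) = -13.36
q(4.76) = -67.36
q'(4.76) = -23.04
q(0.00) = -3.00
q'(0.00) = -4.00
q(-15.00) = -393.00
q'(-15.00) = 56.00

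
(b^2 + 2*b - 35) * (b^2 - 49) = b^4 + 2*b^3 - 84*b^2 - 98*b + 1715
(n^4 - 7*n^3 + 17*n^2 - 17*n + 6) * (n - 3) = n^5 - 10*n^4 + 38*n^3 - 68*n^2 + 57*n - 18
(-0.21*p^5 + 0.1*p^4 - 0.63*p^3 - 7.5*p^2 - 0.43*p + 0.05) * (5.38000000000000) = -1.1298*p^5 + 0.538*p^4 - 3.3894*p^3 - 40.35*p^2 - 2.3134*p + 0.269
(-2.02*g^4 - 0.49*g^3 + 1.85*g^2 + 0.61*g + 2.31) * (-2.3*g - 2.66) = 4.646*g^5 + 6.5002*g^4 - 2.9516*g^3 - 6.324*g^2 - 6.9356*g - 6.1446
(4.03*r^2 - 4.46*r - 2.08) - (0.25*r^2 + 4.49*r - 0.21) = 3.78*r^2 - 8.95*r - 1.87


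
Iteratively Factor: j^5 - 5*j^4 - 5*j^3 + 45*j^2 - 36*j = (j - 4)*(j^4 - j^3 - 9*j^2 + 9*j) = (j - 4)*(j + 3)*(j^3 - 4*j^2 + 3*j) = j*(j - 4)*(j + 3)*(j^2 - 4*j + 3) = j*(j - 4)*(j - 3)*(j + 3)*(j - 1)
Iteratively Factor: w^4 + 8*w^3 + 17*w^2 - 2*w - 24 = (w + 2)*(w^3 + 6*w^2 + 5*w - 12) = (w - 1)*(w + 2)*(w^2 + 7*w + 12) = (w - 1)*(w + 2)*(w + 4)*(w + 3)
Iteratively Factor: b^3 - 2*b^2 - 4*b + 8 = (b + 2)*(b^2 - 4*b + 4) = (b - 2)*(b + 2)*(b - 2)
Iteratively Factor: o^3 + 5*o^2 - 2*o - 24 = (o + 4)*(o^2 + o - 6) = (o - 2)*(o + 4)*(o + 3)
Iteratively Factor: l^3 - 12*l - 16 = (l - 4)*(l^2 + 4*l + 4) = (l - 4)*(l + 2)*(l + 2)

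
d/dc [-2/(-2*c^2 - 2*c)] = (-2*c - 1)/(c^2*(c + 1)^2)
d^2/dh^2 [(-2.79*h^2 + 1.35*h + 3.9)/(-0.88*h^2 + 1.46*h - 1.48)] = (3.5527136788005e-15*h^4 + 5.078304*h^3 - 39.923136*h^2 + 40.61376*h - 0.0794880000000013)/(0.681472*h^6 - 3.391872*h^5 + 9.06576*h^4 - 14.52116*h^3 + 15.24696*h^2 - 9.593952*h + 3.241792)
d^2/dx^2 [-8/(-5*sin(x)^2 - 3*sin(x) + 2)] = 8*(-100*sin(x)^3 + 55*sin(x)^2 + 46*sin(x) + 38)/((sin(x) + 1)^2*(5*sin(x) - 2)^3)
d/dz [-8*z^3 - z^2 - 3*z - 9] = -24*z^2 - 2*z - 3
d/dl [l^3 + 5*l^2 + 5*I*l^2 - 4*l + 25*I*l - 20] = 3*l^2 + 10*l*(1 + I) - 4 + 25*I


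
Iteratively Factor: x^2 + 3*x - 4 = (x - 1)*(x + 4)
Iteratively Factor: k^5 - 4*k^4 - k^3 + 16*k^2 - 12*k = (k - 2)*(k^4 - 2*k^3 - 5*k^2 + 6*k) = (k - 3)*(k - 2)*(k^3 + k^2 - 2*k) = (k - 3)*(k - 2)*(k + 2)*(k^2 - k) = k*(k - 3)*(k - 2)*(k + 2)*(k - 1)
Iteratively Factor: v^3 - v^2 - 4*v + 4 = (v + 2)*(v^2 - 3*v + 2) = (v - 1)*(v + 2)*(v - 2)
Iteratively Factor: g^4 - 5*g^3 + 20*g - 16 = (g - 1)*(g^3 - 4*g^2 - 4*g + 16) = (g - 4)*(g - 1)*(g^2 - 4) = (g - 4)*(g - 1)*(g + 2)*(g - 2)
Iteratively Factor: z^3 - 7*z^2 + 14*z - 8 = (z - 2)*(z^2 - 5*z + 4) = (z - 4)*(z - 2)*(z - 1)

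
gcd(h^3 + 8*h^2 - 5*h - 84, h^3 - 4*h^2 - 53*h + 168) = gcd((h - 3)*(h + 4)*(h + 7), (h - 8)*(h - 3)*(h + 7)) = h^2 + 4*h - 21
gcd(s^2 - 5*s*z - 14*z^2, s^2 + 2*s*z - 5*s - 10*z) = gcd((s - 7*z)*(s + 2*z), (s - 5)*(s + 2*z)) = s + 2*z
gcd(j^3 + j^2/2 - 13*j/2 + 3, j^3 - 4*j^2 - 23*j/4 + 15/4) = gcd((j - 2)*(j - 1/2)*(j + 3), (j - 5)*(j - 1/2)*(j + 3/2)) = j - 1/2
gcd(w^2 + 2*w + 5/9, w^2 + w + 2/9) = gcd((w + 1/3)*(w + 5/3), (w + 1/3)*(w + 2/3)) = w + 1/3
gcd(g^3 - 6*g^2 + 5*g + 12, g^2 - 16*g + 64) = 1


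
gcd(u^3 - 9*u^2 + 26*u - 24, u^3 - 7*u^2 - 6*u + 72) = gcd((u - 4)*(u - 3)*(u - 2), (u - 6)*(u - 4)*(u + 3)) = u - 4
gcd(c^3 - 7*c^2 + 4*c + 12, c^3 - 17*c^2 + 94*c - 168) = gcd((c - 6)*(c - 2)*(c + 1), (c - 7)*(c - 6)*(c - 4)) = c - 6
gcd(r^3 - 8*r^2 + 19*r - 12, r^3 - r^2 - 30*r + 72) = r^2 - 7*r + 12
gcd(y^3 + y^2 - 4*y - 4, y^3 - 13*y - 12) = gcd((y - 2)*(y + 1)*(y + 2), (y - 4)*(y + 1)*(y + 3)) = y + 1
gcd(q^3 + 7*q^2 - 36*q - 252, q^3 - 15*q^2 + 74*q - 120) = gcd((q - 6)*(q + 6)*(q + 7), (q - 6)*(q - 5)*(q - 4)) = q - 6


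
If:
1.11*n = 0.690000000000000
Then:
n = 0.62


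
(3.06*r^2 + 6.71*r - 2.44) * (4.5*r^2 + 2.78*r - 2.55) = 13.77*r^4 + 38.7018*r^3 - 0.129200000000004*r^2 - 23.8937*r + 6.222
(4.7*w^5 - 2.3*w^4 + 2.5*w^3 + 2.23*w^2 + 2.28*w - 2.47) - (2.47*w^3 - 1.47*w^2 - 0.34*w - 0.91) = 4.7*w^5 - 2.3*w^4 + 0.0299999999999998*w^3 + 3.7*w^2 + 2.62*w - 1.56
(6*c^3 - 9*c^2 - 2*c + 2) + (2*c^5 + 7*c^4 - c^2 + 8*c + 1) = 2*c^5 + 7*c^4 + 6*c^3 - 10*c^2 + 6*c + 3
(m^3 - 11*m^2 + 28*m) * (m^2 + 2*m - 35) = m^5 - 9*m^4 - 29*m^3 + 441*m^2 - 980*m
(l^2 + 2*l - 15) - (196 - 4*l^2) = 5*l^2 + 2*l - 211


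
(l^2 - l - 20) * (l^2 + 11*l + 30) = l^4 + 10*l^3 - l^2 - 250*l - 600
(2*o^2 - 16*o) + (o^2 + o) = 3*o^2 - 15*o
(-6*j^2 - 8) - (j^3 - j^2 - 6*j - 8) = -j^3 - 5*j^2 + 6*j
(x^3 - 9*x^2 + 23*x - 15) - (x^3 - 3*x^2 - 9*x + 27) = -6*x^2 + 32*x - 42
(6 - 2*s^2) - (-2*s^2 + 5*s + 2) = 4 - 5*s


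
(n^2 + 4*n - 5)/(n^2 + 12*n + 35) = (n - 1)/(n + 7)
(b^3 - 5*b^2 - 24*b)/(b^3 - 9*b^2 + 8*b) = (b + 3)/(b - 1)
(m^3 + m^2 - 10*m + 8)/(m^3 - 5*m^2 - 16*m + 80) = (m^2 - 3*m + 2)/(m^2 - 9*m + 20)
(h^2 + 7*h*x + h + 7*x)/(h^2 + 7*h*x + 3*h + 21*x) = (h + 1)/(h + 3)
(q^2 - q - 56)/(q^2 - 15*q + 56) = (q + 7)/(q - 7)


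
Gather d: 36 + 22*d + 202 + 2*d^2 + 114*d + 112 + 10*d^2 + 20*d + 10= 12*d^2 + 156*d + 360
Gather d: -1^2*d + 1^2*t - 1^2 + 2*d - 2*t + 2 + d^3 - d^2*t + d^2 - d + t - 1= d^3 + d^2*(1 - t)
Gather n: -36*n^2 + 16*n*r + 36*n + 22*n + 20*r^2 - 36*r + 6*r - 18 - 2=-36*n^2 + n*(16*r + 58) + 20*r^2 - 30*r - 20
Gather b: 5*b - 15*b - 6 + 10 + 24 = 28 - 10*b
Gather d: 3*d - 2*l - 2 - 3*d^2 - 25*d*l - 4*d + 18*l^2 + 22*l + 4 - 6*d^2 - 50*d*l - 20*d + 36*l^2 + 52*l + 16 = -9*d^2 + d*(-75*l - 21) + 54*l^2 + 72*l + 18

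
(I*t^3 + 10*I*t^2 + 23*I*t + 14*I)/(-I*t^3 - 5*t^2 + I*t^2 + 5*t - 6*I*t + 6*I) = -(t^3 + 10*t^2 + 23*t + 14)/(t^3 - t^2*(1 + 5*I) + t*(6 + 5*I) - 6)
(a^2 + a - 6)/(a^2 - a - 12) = (a - 2)/(a - 4)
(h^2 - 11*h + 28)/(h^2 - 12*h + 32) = (h - 7)/(h - 8)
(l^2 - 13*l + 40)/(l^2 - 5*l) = (l - 8)/l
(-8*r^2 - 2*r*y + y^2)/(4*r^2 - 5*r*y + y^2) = (2*r + y)/(-r + y)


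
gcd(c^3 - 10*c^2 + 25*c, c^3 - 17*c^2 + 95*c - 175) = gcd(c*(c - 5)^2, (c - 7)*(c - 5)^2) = c^2 - 10*c + 25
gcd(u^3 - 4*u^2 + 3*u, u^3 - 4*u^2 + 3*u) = u^3 - 4*u^2 + 3*u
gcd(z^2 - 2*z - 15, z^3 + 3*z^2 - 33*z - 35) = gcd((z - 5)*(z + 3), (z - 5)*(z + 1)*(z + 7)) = z - 5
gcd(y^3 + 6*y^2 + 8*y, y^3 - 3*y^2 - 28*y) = y^2 + 4*y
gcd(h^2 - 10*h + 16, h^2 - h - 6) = 1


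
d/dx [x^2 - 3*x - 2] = 2*x - 3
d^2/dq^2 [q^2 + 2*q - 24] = 2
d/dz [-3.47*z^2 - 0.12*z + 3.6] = -6.94*z - 0.12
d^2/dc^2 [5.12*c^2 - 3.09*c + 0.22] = 10.2400000000000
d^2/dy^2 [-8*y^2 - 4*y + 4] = -16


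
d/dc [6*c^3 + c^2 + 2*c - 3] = 18*c^2 + 2*c + 2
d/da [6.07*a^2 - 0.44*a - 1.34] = 12.14*a - 0.44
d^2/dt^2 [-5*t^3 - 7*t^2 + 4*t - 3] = -30*t - 14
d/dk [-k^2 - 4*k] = -2*k - 4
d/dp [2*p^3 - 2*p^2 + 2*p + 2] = 6*p^2 - 4*p + 2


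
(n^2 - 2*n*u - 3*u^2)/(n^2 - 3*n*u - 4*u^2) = (-n + 3*u)/(-n + 4*u)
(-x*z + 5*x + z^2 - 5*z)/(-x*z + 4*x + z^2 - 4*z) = (z - 5)/(z - 4)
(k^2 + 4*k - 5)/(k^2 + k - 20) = (k - 1)/(k - 4)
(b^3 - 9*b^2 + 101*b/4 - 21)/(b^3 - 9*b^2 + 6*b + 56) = (b^2 - 5*b + 21/4)/(b^2 - 5*b - 14)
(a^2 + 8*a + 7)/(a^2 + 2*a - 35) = (a + 1)/(a - 5)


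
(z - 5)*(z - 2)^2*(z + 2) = z^4 - 7*z^3 + 6*z^2 + 28*z - 40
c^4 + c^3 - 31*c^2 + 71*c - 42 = (c - 3)*(c - 2)*(c - 1)*(c + 7)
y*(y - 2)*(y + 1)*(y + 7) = y^4 + 6*y^3 - 9*y^2 - 14*y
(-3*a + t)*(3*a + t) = -9*a^2 + t^2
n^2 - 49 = (n - 7)*(n + 7)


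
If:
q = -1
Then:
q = -1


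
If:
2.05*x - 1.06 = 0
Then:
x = 0.52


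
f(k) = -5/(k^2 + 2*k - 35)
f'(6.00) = 0.41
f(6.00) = -0.38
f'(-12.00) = -0.02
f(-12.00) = -0.06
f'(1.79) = 0.04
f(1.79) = 0.18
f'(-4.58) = -0.07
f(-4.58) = 0.22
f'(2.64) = 0.07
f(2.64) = 0.22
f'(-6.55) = -2.05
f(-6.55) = 0.96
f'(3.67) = 0.23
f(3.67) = 0.35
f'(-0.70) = 0.00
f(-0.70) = 0.14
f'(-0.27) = 0.01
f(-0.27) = 0.14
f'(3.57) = 0.20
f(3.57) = 0.33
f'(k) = -5*(-2*k - 2)/(k^2 + 2*k - 35)^2 = 10*(k + 1)/(k^2 + 2*k - 35)^2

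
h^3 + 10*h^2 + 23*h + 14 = (h + 1)*(h + 2)*(h + 7)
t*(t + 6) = t^2 + 6*t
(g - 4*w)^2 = g^2 - 8*g*w + 16*w^2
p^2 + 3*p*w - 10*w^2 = (p - 2*w)*(p + 5*w)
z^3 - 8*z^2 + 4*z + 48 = (z - 6)*(z - 4)*(z + 2)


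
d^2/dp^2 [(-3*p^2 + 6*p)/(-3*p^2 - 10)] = 12*(-9*p^3 - 45*p^2 + 90*p + 50)/(27*p^6 + 270*p^4 + 900*p^2 + 1000)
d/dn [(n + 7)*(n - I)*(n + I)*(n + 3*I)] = 4*n^3 + n^2*(21 + 9*I) + n*(2 + 42*I) + 7 + 3*I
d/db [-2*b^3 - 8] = -6*b^2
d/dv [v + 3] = 1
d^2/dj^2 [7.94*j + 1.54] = 0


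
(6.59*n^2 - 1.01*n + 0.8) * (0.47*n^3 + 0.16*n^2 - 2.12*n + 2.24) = 3.0973*n^5 + 0.5797*n^4 - 13.7564*n^3 + 17.0308*n^2 - 3.9584*n + 1.792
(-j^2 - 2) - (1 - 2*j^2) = j^2 - 3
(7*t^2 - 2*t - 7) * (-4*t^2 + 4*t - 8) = -28*t^4 + 36*t^3 - 36*t^2 - 12*t + 56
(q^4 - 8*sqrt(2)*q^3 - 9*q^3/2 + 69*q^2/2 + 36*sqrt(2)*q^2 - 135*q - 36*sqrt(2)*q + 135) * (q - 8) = q^5 - 25*q^4/2 - 8*sqrt(2)*q^4 + 141*q^3/2 + 100*sqrt(2)*q^3 - 324*sqrt(2)*q^2 - 411*q^2 + 288*sqrt(2)*q + 1215*q - 1080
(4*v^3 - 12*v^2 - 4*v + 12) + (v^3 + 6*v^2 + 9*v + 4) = 5*v^3 - 6*v^2 + 5*v + 16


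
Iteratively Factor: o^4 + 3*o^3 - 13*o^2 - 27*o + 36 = (o - 1)*(o^3 + 4*o^2 - 9*o - 36) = (o - 1)*(o + 3)*(o^2 + o - 12) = (o - 1)*(o + 3)*(o + 4)*(o - 3)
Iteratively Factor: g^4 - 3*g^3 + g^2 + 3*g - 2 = (g - 1)*(g^3 - 2*g^2 - g + 2) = (g - 1)^2*(g^2 - g - 2) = (g - 2)*(g - 1)^2*(g + 1)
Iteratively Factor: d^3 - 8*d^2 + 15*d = (d - 5)*(d^2 - 3*d) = d*(d - 5)*(d - 3)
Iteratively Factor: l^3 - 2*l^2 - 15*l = (l - 5)*(l^2 + 3*l) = l*(l - 5)*(l + 3)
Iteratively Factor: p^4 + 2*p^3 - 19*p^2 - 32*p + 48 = (p + 4)*(p^3 - 2*p^2 - 11*p + 12) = (p - 1)*(p + 4)*(p^2 - p - 12) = (p - 4)*(p - 1)*(p + 4)*(p + 3)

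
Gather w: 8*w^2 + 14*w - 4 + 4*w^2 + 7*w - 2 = 12*w^2 + 21*w - 6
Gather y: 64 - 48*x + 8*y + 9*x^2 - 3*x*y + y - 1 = 9*x^2 - 48*x + y*(9 - 3*x) + 63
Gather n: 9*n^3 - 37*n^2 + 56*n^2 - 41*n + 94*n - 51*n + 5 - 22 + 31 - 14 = 9*n^3 + 19*n^2 + 2*n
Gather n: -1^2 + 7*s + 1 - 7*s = 0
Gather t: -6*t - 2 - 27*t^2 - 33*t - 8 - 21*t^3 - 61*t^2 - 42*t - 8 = -21*t^3 - 88*t^2 - 81*t - 18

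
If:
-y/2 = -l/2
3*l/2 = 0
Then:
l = 0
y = 0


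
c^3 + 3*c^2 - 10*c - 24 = (c - 3)*(c + 2)*(c + 4)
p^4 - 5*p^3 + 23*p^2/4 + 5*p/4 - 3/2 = (p - 3)*(p - 2)*(p - 1/2)*(p + 1/2)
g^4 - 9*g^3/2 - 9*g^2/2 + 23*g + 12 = (g - 4)*(g - 3)*(g + 1/2)*(g + 2)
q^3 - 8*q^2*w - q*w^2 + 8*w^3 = (q - 8*w)*(q - w)*(q + w)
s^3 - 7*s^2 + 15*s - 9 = (s - 3)^2*(s - 1)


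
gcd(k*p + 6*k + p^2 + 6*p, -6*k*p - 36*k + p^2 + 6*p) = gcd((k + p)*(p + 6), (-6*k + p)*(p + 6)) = p + 6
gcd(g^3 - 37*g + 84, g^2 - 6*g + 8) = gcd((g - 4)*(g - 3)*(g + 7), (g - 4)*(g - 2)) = g - 4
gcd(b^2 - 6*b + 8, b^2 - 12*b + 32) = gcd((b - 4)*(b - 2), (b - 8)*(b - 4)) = b - 4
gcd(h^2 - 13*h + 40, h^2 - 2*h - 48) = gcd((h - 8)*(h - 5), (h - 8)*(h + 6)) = h - 8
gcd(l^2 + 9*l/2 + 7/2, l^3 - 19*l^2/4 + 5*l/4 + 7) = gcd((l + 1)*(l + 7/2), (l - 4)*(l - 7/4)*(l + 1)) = l + 1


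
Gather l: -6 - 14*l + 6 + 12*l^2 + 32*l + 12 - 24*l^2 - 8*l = -12*l^2 + 10*l + 12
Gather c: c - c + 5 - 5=0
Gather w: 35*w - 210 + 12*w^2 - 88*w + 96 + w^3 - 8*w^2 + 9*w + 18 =w^3 + 4*w^2 - 44*w - 96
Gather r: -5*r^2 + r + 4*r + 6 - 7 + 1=-5*r^2 + 5*r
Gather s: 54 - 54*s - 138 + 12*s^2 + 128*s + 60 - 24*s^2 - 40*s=-12*s^2 + 34*s - 24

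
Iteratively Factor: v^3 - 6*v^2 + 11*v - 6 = (v - 2)*(v^2 - 4*v + 3) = (v - 3)*(v - 2)*(v - 1)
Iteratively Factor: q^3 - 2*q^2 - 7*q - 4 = (q + 1)*(q^2 - 3*q - 4) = (q + 1)^2*(q - 4)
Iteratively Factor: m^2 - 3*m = (m - 3)*(m)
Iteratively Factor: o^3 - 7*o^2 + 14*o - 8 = (o - 1)*(o^2 - 6*o + 8) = (o - 4)*(o - 1)*(o - 2)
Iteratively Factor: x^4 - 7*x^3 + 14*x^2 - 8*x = (x - 1)*(x^3 - 6*x^2 + 8*x) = (x - 2)*(x - 1)*(x^2 - 4*x) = (x - 4)*(x - 2)*(x - 1)*(x)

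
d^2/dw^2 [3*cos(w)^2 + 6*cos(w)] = -6*cos(w) - 6*cos(2*w)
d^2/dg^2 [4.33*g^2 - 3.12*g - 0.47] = 8.66000000000000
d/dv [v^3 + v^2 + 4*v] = 3*v^2 + 2*v + 4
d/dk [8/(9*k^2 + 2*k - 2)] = 16*(-9*k - 1)/(9*k^2 + 2*k - 2)^2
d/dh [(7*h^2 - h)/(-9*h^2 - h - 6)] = 2*(-8*h^2 - 42*h + 3)/(81*h^4 + 18*h^3 + 109*h^2 + 12*h + 36)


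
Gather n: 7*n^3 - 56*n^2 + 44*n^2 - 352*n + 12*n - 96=7*n^3 - 12*n^2 - 340*n - 96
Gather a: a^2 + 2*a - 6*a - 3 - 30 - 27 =a^2 - 4*a - 60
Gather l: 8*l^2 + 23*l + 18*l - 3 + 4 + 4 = 8*l^2 + 41*l + 5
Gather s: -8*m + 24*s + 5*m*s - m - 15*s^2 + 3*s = -9*m - 15*s^2 + s*(5*m + 27)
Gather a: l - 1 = l - 1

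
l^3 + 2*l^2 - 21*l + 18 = (l - 3)*(l - 1)*(l + 6)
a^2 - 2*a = a*(a - 2)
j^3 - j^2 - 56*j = j*(j - 8)*(j + 7)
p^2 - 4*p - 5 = (p - 5)*(p + 1)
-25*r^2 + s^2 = (-5*r + s)*(5*r + s)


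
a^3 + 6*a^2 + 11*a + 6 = (a + 1)*(a + 2)*(a + 3)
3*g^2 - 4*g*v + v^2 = (-3*g + v)*(-g + v)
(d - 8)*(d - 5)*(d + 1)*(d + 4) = d^4 - 8*d^3 - 21*d^2 + 148*d + 160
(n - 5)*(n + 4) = n^2 - n - 20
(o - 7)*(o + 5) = o^2 - 2*o - 35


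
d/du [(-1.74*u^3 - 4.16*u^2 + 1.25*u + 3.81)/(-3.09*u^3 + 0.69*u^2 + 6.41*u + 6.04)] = (-14.055*u^4 - 14.5818*u^3 - 23.7382*u^2 - 55.5106*u - 16.8721)/(9.5481*u^6 - 4.2642*u^5 - 39.1377*u^4 - 28.4814*u^3 + 49.4233*u^2 + 77.4328*u + 36.4816)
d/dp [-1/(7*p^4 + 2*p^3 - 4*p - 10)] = 2*(14*p^3 + 3*p^2 - 2)/(7*p^4 + 2*p^3 - 4*p - 10)^2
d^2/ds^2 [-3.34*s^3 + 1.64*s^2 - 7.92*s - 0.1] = 3.28 - 20.04*s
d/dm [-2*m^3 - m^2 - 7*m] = -6*m^2 - 2*m - 7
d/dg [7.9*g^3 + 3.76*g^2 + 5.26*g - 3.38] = 23.7*g^2 + 7.52*g + 5.26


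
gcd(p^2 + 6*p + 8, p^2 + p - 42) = 1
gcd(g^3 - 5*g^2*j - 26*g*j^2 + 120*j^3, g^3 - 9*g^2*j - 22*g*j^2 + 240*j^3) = g^2 - g*j - 30*j^2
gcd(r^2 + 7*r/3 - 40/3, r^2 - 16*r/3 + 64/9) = r - 8/3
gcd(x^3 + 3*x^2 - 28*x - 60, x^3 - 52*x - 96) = x^2 + 8*x + 12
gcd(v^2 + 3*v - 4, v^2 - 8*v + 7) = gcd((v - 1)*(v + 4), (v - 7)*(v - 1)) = v - 1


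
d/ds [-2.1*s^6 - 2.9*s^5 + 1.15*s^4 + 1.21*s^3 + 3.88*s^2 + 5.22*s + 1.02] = -12.6*s^5 - 14.5*s^4 + 4.6*s^3 + 3.63*s^2 + 7.76*s + 5.22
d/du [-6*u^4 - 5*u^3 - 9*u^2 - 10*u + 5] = -24*u^3 - 15*u^2 - 18*u - 10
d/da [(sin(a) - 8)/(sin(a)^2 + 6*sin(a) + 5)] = (16*sin(a) + cos(a)^2 + 52)*cos(a)/(sin(a)^2 + 6*sin(a) + 5)^2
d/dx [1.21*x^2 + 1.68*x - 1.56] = 2.42*x + 1.68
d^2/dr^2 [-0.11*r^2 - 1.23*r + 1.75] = -0.220000000000000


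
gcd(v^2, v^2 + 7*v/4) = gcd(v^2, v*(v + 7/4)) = v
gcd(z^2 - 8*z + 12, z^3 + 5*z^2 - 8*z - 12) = z - 2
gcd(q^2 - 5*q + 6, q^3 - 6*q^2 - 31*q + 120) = q - 3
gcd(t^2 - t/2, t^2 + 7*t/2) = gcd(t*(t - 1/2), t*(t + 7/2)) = t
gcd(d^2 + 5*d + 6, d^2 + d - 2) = d + 2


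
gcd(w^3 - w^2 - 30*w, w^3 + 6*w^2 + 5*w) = w^2 + 5*w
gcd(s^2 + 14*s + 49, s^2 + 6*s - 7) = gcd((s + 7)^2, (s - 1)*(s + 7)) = s + 7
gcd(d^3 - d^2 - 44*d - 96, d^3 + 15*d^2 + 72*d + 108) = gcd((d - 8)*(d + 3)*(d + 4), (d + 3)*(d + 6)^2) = d + 3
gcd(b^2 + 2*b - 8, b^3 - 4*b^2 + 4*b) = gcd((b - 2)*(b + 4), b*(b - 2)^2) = b - 2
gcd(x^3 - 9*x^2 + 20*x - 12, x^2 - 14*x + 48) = x - 6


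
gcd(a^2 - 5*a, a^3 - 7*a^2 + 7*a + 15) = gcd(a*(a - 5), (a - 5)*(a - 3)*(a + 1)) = a - 5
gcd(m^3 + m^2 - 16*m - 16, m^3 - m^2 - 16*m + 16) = m^2 - 16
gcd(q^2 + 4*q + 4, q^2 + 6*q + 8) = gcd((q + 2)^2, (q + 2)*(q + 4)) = q + 2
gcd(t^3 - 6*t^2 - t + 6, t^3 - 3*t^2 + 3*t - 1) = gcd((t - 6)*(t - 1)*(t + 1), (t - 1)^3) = t - 1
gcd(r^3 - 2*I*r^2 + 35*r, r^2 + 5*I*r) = r^2 + 5*I*r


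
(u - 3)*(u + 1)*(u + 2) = u^3 - 7*u - 6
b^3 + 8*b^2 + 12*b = b*(b + 2)*(b + 6)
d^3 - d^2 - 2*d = d*(d - 2)*(d + 1)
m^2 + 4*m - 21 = (m - 3)*(m + 7)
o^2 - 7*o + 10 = (o - 5)*(o - 2)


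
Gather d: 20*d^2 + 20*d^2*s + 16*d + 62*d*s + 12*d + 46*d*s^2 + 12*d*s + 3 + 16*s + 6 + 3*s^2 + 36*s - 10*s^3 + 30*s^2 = d^2*(20*s + 20) + d*(46*s^2 + 74*s + 28) - 10*s^3 + 33*s^2 + 52*s + 9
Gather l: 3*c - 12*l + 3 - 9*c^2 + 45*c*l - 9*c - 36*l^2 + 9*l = -9*c^2 - 6*c - 36*l^2 + l*(45*c - 3) + 3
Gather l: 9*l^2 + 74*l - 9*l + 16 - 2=9*l^2 + 65*l + 14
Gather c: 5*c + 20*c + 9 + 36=25*c + 45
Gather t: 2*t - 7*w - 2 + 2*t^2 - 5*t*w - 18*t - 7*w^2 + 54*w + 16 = 2*t^2 + t*(-5*w - 16) - 7*w^2 + 47*w + 14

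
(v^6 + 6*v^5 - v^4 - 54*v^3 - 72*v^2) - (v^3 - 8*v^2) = v^6 + 6*v^5 - v^4 - 55*v^3 - 64*v^2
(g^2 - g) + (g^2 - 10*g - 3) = 2*g^2 - 11*g - 3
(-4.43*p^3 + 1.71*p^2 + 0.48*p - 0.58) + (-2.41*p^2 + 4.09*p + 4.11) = -4.43*p^3 - 0.7*p^2 + 4.57*p + 3.53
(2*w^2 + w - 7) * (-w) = -2*w^3 - w^2 + 7*w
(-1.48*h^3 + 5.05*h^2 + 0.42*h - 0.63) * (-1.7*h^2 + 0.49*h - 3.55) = 2.516*h^5 - 9.3102*h^4 + 7.0145*h^3 - 16.6507*h^2 - 1.7997*h + 2.2365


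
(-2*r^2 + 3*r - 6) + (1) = -2*r^2 + 3*r - 5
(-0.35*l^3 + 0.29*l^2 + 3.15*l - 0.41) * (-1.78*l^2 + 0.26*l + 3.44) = 0.623*l^5 - 0.6072*l^4 - 6.7356*l^3 + 2.5464*l^2 + 10.7294*l - 1.4104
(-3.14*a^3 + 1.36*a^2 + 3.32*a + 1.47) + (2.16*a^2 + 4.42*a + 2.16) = -3.14*a^3 + 3.52*a^2 + 7.74*a + 3.63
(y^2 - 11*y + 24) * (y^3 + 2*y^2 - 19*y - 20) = y^5 - 9*y^4 - 17*y^3 + 237*y^2 - 236*y - 480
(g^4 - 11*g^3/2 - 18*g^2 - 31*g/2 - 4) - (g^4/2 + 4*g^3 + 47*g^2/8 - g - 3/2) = g^4/2 - 19*g^3/2 - 191*g^2/8 - 29*g/2 - 5/2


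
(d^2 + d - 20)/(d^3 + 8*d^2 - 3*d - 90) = (d - 4)/(d^2 + 3*d - 18)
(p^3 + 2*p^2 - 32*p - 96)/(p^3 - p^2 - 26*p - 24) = (p + 4)/(p + 1)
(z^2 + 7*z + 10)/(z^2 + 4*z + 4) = (z + 5)/(z + 2)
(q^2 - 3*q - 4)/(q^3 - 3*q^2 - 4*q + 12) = (q^2 - 3*q - 4)/(q^3 - 3*q^2 - 4*q + 12)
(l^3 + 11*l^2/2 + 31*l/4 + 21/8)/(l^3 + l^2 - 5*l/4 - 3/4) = (l + 7/2)/(l - 1)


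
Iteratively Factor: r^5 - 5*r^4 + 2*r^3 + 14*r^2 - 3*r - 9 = (r - 3)*(r^4 - 2*r^3 - 4*r^2 + 2*r + 3) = (r - 3)^2*(r^3 + r^2 - r - 1) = (r - 3)^2*(r + 1)*(r^2 - 1) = (r - 3)^2*(r - 1)*(r + 1)*(r + 1)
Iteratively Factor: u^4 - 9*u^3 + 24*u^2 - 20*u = (u - 5)*(u^3 - 4*u^2 + 4*u) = (u - 5)*(u - 2)*(u^2 - 2*u) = u*(u - 5)*(u - 2)*(u - 2)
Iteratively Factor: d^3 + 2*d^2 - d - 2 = (d - 1)*(d^2 + 3*d + 2) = (d - 1)*(d + 1)*(d + 2)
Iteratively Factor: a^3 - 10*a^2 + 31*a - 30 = (a - 5)*(a^2 - 5*a + 6) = (a - 5)*(a - 2)*(a - 3)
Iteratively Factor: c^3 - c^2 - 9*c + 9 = (c + 3)*(c^2 - 4*c + 3) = (c - 3)*(c + 3)*(c - 1)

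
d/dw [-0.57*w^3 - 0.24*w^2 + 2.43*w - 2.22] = -1.71*w^2 - 0.48*w + 2.43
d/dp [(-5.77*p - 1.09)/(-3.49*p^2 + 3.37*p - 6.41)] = (-20.1373*p^2 - 7.6082*p + 40.659)/(12.1801*p^4 - 23.5226*p^3 + 56.0987*p^2 - 43.2034*p + 41.0881)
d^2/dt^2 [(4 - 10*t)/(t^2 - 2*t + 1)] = 4*(-5*t - 4)/(t^4 - 4*t^3 + 6*t^2 - 4*t + 1)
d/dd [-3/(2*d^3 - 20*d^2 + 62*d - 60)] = 3*(3*d^2 - 20*d + 31)/(2*(d^3 - 10*d^2 + 31*d - 30)^2)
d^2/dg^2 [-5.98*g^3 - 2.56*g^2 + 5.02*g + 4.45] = -35.88*g - 5.12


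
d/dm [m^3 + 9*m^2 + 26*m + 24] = 3*m^2 + 18*m + 26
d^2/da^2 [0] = 0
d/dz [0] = 0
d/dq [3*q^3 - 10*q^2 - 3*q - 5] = 9*q^2 - 20*q - 3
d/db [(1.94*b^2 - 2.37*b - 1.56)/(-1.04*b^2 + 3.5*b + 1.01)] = (4.3252*b^2 + 0.674*b + 3.0663)/(1.0816*b^4 - 7.28*b^3 + 10.1492*b^2 + 7.07*b + 1.0201)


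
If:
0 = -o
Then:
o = 0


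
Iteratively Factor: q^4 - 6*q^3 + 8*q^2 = (q)*(q^3 - 6*q^2 + 8*q) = q*(q - 2)*(q^2 - 4*q) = q^2*(q - 2)*(q - 4)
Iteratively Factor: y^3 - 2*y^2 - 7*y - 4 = (y - 4)*(y^2 + 2*y + 1) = (y - 4)*(y + 1)*(y + 1)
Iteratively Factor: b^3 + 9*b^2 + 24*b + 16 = (b + 4)*(b^2 + 5*b + 4) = (b + 1)*(b + 4)*(b + 4)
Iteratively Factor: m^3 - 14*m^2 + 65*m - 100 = (m - 4)*(m^2 - 10*m + 25) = (m - 5)*(m - 4)*(m - 5)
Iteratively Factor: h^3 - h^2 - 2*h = (h + 1)*(h^2 - 2*h) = (h - 2)*(h + 1)*(h)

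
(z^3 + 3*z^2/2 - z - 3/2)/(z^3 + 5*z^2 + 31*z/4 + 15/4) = 2*(z - 1)/(2*z + 5)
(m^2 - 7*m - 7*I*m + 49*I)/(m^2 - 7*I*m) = (m - 7)/m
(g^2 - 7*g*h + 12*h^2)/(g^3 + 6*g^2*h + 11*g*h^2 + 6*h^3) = (g^2 - 7*g*h + 12*h^2)/(g^3 + 6*g^2*h + 11*g*h^2 + 6*h^3)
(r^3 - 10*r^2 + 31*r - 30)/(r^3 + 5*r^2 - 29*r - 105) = (r^2 - 5*r + 6)/(r^2 + 10*r + 21)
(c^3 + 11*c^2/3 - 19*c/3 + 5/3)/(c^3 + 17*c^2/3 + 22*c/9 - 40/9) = 3*(3*c^2 - 4*c + 1)/(9*c^2 + 6*c - 8)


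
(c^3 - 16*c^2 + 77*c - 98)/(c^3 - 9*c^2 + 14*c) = (c - 7)/c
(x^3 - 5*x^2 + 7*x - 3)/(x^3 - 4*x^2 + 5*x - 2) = (x - 3)/(x - 2)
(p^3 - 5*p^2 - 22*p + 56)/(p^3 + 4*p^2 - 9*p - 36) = (p^2 - 9*p + 14)/(p^2 - 9)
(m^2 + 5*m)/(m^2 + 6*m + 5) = m/(m + 1)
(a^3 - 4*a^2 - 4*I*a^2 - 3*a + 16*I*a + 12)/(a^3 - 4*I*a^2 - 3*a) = (a - 4)/a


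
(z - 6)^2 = z^2 - 12*z + 36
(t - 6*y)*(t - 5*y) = t^2 - 11*t*y + 30*y^2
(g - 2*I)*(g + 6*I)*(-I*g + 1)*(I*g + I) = g^4 + g^3 + 5*I*g^3 + 8*g^2 + 5*I*g^2 + 8*g + 12*I*g + 12*I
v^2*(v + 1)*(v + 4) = v^4 + 5*v^3 + 4*v^2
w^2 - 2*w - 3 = (w - 3)*(w + 1)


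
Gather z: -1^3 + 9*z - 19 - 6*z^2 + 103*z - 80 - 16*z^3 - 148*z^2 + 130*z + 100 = -16*z^3 - 154*z^2 + 242*z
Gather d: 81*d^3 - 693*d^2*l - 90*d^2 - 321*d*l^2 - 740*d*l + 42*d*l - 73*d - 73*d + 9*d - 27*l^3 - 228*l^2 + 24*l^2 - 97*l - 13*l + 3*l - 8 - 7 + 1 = 81*d^3 + d^2*(-693*l - 90) + d*(-321*l^2 - 698*l - 137) - 27*l^3 - 204*l^2 - 107*l - 14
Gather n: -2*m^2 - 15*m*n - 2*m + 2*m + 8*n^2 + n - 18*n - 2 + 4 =-2*m^2 + 8*n^2 + n*(-15*m - 17) + 2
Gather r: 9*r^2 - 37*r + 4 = 9*r^2 - 37*r + 4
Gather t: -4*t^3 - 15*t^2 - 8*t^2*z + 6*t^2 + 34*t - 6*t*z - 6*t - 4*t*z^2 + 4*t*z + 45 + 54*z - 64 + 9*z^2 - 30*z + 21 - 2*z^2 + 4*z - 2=-4*t^3 + t^2*(-8*z - 9) + t*(-4*z^2 - 2*z + 28) + 7*z^2 + 28*z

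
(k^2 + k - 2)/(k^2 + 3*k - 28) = (k^2 + k - 2)/(k^2 + 3*k - 28)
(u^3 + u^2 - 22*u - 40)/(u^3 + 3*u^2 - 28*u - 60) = (u + 4)/(u + 6)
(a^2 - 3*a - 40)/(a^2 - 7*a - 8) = (a + 5)/(a + 1)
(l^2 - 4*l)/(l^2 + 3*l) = (l - 4)/(l + 3)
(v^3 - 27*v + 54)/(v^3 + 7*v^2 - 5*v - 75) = (v^2 + 3*v - 18)/(v^2 + 10*v + 25)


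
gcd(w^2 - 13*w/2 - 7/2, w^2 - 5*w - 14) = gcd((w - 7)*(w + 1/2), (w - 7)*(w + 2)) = w - 7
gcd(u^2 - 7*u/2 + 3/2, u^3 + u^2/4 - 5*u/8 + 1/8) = u - 1/2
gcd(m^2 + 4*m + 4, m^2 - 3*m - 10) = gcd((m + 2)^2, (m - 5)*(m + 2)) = m + 2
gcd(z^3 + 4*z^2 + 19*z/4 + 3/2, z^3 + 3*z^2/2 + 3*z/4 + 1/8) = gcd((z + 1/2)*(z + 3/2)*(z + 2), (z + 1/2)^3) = z + 1/2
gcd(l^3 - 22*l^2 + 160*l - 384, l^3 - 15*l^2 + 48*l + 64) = l^2 - 16*l + 64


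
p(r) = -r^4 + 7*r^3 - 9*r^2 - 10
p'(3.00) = 27.00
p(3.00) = 17.00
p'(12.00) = -4104.00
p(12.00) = -9946.00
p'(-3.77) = 580.66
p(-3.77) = -715.00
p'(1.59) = 8.39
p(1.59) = -11.01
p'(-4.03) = 675.40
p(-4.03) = -878.09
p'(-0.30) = 7.40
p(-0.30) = -11.01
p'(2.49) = 23.63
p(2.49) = 3.83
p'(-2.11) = 169.05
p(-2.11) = -135.65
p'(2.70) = 25.76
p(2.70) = 9.03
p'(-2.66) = 271.75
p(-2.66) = -255.49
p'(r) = -4*r^3 + 21*r^2 - 18*r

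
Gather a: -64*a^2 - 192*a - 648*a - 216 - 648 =-64*a^2 - 840*a - 864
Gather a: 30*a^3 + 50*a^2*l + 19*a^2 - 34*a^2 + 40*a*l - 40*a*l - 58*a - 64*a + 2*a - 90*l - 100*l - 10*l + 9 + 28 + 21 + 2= 30*a^3 + a^2*(50*l - 15) - 120*a - 200*l + 60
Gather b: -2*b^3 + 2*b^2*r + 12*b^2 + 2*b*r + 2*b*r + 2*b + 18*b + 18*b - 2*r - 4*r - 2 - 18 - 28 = -2*b^3 + b^2*(2*r + 12) + b*(4*r + 38) - 6*r - 48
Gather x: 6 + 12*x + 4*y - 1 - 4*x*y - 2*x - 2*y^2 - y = x*(10 - 4*y) - 2*y^2 + 3*y + 5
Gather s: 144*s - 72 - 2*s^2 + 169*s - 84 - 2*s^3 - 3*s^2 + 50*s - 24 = -2*s^3 - 5*s^2 + 363*s - 180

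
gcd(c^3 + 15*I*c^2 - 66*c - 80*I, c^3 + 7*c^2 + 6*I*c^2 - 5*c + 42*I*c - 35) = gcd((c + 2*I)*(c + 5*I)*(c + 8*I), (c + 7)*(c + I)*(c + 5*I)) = c + 5*I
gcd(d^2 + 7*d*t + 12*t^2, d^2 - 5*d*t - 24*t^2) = d + 3*t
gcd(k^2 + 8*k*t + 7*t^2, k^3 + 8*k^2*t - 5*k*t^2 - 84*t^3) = k + 7*t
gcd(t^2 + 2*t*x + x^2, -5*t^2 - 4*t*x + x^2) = t + x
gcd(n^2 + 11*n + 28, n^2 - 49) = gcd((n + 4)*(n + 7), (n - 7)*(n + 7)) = n + 7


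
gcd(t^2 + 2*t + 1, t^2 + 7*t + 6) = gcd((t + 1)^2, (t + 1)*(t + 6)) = t + 1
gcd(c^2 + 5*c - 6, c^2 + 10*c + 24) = c + 6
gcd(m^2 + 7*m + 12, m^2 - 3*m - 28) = m + 4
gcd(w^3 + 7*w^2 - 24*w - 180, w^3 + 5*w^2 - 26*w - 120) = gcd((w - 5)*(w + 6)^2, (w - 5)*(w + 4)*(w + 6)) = w^2 + w - 30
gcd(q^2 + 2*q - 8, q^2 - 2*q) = q - 2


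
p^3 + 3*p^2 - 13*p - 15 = (p - 3)*(p + 1)*(p + 5)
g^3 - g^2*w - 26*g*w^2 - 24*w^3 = (g - 6*w)*(g + w)*(g + 4*w)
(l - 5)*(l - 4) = l^2 - 9*l + 20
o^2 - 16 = (o - 4)*(o + 4)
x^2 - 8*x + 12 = (x - 6)*(x - 2)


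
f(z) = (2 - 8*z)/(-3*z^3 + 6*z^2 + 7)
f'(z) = (2 - 8*z)*(9*z^2 - 12*z)/(-3*z^3 + 6*z^2 + 7)^2 - 8/(-3*z^3 + 6*z^2 + 7) = 2*(12*z^3 - 24*z^2 - 3*z*(3*z - 4)*(4*z - 1) - 28)/(-3*z^3 + 6*z^2 + 7)^2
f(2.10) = -2.61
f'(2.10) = -8.06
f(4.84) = 0.19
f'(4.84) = -0.11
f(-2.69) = 0.22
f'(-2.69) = 0.12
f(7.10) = 0.07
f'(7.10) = -0.02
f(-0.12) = 0.42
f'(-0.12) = -1.04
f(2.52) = 6.25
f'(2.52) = -55.10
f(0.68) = -0.39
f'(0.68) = -0.73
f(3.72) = 0.43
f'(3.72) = -0.41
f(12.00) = 0.02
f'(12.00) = 0.00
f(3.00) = 1.10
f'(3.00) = -2.08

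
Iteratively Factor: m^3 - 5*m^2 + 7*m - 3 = (m - 3)*(m^2 - 2*m + 1) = (m - 3)*(m - 1)*(m - 1)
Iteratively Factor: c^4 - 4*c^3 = (c)*(c^3 - 4*c^2) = c^2*(c^2 - 4*c) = c^3*(c - 4)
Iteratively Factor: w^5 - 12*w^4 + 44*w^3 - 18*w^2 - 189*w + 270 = (w + 2)*(w^4 - 14*w^3 + 72*w^2 - 162*w + 135) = (w - 3)*(w + 2)*(w^3 - 11*w^2 + 39*w - 45) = (w - 3)^2*(w + 2)*(w^2 - 8*w + 15) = (w - 5)*(w - 3)^2*(w + 2)*(w - 3)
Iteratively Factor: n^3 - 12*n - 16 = (n - 4)*(n^2 + 4*n + 4) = (n - 4)*(n + 2)*(n + 2)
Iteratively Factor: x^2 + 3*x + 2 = (x + 1)*(x + 2)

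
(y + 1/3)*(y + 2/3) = y^2 + y + 2/9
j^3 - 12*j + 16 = (j - 2)^2*(j + 4)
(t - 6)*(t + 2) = t^2 - 4*t - 12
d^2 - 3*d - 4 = (d - 4)*(d + 1)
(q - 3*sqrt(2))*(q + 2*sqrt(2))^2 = q^3 + sqrt(2)*q^2 - 16*q - 24*sqrt(2)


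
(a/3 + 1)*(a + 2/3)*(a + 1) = a^3/3 + 14*a^2/9 + 17*a/9 + 2/3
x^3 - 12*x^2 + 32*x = x*(x - 8)*(x - 4)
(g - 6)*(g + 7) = g^2 + g - 42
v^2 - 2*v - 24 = (v - 6)*(v + 4)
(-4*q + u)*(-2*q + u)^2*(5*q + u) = -80*q^4 + 84*q^3*u - 20*q^2*u^2 - 3*q*u^3 + u^4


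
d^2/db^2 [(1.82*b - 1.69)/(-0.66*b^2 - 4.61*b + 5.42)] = (-(1.32*b + 4.61)*(1.82*b - 1.69)*(2.64*b + 9.22) + (7.2072*b + 14.5496)*(0.66*b^2 + 4.61*b - 5.42))/(0.66*b^2 + 4.61*b - 5.42)^3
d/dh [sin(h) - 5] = cos(h)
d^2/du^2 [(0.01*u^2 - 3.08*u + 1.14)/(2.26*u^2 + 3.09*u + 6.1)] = (-31.602484*u^3 + 34.108824*u^2 + 302.531736*u + 107.191628)/(11.543176*u^6 + 47.347452*u^5 + 158.205198*u^4 + 285.096069*u^3 + 427.01403*u^2 + 344.9367*u + 226.981)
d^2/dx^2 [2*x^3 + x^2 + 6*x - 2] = 12*x + 2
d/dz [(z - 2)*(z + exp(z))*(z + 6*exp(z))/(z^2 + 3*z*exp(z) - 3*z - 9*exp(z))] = (-(z - 2)*(z + exp(z))*(z + 6*exp(z))*(3*z*exp(z) + 2*z - 6*exp(z) - 3) + ((z - 2)*(z + exp(z))*(6*exp(z) + 1) + (z - 2)*(z + 6*exp(z))*(exp(z) + 1) + (z + exp(z))*(z + 6*exp(z)))*(z^2 + 3*z*exp(z) - 3*z - 9*exp(z)))/(z^2 + 3*z*exp(z) - 3*z - 9*exp(z))^2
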